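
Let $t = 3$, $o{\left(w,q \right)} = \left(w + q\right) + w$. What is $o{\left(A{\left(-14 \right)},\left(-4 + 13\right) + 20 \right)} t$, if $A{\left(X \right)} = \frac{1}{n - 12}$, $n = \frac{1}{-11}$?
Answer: $\frac{11505}{133} \approx 86.504$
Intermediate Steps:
$n = - \frac{1}{11} \approx -0.090909$
$A{\left(X \right)} = - \frac{11}{133}$ ($A{\left(X \right)} = \frac{1}{- \frac{1}{11} - 12} = \frac{1}{- \frac{133}{11}} = - \frac{11}{133}$)
$o{\left(w,q \right)} = q + 2 w$ ($o{\left(w,q \right)} = \left(q + w\right) + w = q + 2 w$)
$o{\left(A{\left(-14 \right)},\left(-4 + 13\right) + 20 \right)} t = \left(\left(\left(-4 + 13\right) + 20\right) + 2 \left(- \frac{11}{133}\right)\right) 3 = \left(\left(9 + 20\right) - \frac{22}{133}\right) 3 = \left(29 - \frac{22}{133}\right) 3 = \frac{3835}{133} \cdot 3 = \frac{11505}{133}$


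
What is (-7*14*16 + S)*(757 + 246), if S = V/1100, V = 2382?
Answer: -863792627/550 ≈ -1.5705e+6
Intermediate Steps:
S = 1191/550 (S = 2382/1100 = 2382*(1/1100) = 1191/550 ≈ 2.1655)
(-7*14*16 + S)*(757 + 246) = (-7*14*16 + 1191/550)*(757 + 246) = (-98*16 + 1191/550)*1003 = (-1568 + 1191/550)*1003 = -861209/550*1003 = -863792627/550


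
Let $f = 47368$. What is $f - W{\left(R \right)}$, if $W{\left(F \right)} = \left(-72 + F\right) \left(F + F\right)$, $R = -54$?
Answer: $33760$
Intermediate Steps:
$W{\left(F \right)} = 2 F \left(-72 + F\right)$ ($W{\left(F \right)} = \left(-72 + F\right) 2 F = 2 F \left(-72 + F\right)$)
$f - W{\left(R \right)} = 47368 - 2 \left(-54\right) \left(-72 - 54\right) = 47368 - 2 \left(-54\right) \left(-126\right) = 47368 - 13608 = 33760$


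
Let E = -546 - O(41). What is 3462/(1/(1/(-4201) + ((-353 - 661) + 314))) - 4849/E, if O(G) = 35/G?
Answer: -228260793356293/94190621 ≈ -2.4234e+6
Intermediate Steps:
E = -22421/41 (E = -546 - 35/41 = -22421/41 ≈ -546.85)
3462/(1/(1/(-4201) + ((-353 - 661) + 314))) - 4849/E = 3462/(1/(1/(-4201) + ((-353 - 661) + 314))) - 4849/(-22421/41) = 3462/(1/(-1/4201 + (-1014 + 314))) - 4849*(-41/22421) = 3462/(1/(-1/4201 - 700)) + 198809/22421 = 3462/(1/(-2940701/4201)) + 198809/22421 = 3462/(-4201/2940701) + 198809/22421 = 3462*(-2940701/4201) + 198809/22421 = -10180706862/4201 + 198809/22421 = -228260793356293/94190621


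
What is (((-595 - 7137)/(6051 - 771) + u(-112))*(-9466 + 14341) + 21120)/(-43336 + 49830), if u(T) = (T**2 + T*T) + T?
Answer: 10715934335/571472 ≈ 18751.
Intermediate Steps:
u(T) = T + 2*T**2 (u(T) = (T**2 + T**2) + T = 2*T**2 + T = T + 2*T**2)
(((-595 - 7137)/(6051 - 771) + u(-112))*(-9466 + 14341) + 21120)/(-43336 + 49830) = (((-595 - 7137)/(6051 - 771) - 112*(1 + 2*(-112)))*(-9466 + 14341) + 21120)/(-43336 + 49830) = ((-7732/5280 - 112*(1 - 224))*4875 + 21120)/6494 = ((-7732*1/5280 - 112*(-223))*4875 + 21120)*(1/6494) = ((-1933/1320 + 24976)*4875 + 21120)*(1/6494) = ((32966387/1320)*4875 + 21120)*(1/6494) = (10714075775/88 + 21120)*(1/6494) = (10715934335/88)*(1/6494) = 10715934335/571472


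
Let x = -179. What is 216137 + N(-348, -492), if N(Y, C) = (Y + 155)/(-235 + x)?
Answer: 89480911/414 ≈ 2.1614e+5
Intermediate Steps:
N(Y, C) = -155/414 - Y/414 (N(Y, C) = (Y + 155)/(-235 - 179) = (155 + Y)/(-414) = (155 + Y)*(-1/414) = -155/414 - Y/414)
216137 + N(-348, -492) = 216137 + (-155/414 - 1/414*(-348)) = 216137 + (-155/414 + 58/69) = 216137 + 193/414 = 89480911/414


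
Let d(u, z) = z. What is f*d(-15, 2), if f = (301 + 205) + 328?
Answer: 1668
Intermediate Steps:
f = 834 (f = 506 + 328 = 834)
f*d(-15, 2) = 834*2 = 1668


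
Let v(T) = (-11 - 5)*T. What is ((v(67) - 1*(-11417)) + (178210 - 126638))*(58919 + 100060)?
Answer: 9843502743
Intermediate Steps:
v(T) = -16*T
((v(67) - 1*(-11417)) + (178210 - 126638))*(58919 + 100060) = ((-16*67 - 1*(-11417)) + (178210 - 126638))*(58919 + 100060) = ((-1072 + 11417) + 51572)*158979 = (10345 + 51572)*158979 = 61917*158979 = 9843502743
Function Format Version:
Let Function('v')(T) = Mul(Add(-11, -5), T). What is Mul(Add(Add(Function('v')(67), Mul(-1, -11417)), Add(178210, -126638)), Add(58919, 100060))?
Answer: 9843502743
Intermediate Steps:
Function('v')(T) = Mul(-16, T)
Mul(Add(Add(Function('v')(67), Mul(-1, -11417)), Add(178210, -126638)), Add(58919, 100060)) = Mul(Add(Add(Mul(-16, 67), Mul(-1, -11417)), Add(178210, -126638)), Add(58919, 100060)) = Mul(Add(Add(-1072, 11417), 51572), 158979) = Mul(Add(10345, 51572), 158979) = Mul(61917, 158979) = 9843502743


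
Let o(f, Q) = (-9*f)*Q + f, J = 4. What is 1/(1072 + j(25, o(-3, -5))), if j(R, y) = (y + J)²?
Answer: 1/19028 ≈ 5.2554e-5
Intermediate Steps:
o(f, Q) = f - 9*Q*f (o(f, Q) = -9*Q*f + f = f - 9*Q*f)
j(R, y) = (4 + y)² (j(R, y) = (y + 4)² = (4 + y)²)
1/(1072 + j(25, o(-3, -5))) = 1/(1072 + (4 - 3*(1 - 9*(-5)))²) = 1/(1072 + (4 - 3*(1 + 45))²) = 1/(1072 + (4 - 3*46)²) = 1/(1072 + (4 - 138)²) = 1/(1072 + (-134)²) = 1/(1072 + 17956) = 1/19028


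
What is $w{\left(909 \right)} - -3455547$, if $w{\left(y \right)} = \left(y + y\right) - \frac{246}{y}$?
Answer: $\frac{1047581513}{303} \approx 3.4574 \cdot 10^{6}$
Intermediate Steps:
$w{\left(y \right)} = - \frac{246}{y} + 2 y$ ($w{\left(y \right)} = 2 y - \frac{246}{y} = - \frac{246}{y} + 2 y$)
$w{\left(909 \right)} - -3455547 = \left(- \frac{246}{909} + 2 \cdot 909\right) - -3455547 = \left(\left(-246\right) \frac{1}{909} + 1818\right) + 3455547 = \left(- \frac{82}{303} + 1818\right) + 3455547 = \frac{550772}{303} + 3455547 = \frac{1047581513}{303}$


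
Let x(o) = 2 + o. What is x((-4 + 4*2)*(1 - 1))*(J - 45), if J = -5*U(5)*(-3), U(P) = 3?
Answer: 0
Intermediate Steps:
J = 45 (J = -5*3*(-3) = -15*(-3) = 45)
x((-4 + 4*2)*(1 - 1))*(J - 45) = (2 + (-4 + 4*2)*(1 - 1))*(45 - 45) = (2 + (-4 + 8)*0)*0 = (2 + 4*0)*0 = (2 + 0)*0 = 2*0 = 0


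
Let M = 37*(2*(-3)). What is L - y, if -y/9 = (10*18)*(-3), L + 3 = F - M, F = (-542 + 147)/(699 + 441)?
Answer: -1058227/228 ≈ -4641.3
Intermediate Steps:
F = -79/228 (F = -395/1140 = -395*1/1140 = -79/228 ≈ -0.34649)
M = -222 (M = 37*(-6) = -222)
L = 49853/228 (L = -3 + (-79/228 - 1*(-222)) = -3 + (-79/228 + 222) = -3 + 50537/228 = 49853/228 ≈ 218.65)
y = 4860 (y = -9*10*18*(-3) = -1620*(-3) = -9*(-540) = 4860)
L - y = 49853/228 - 1*4860 = 49853/228 - 4860 = -1058227/228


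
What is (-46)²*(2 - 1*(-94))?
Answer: 203136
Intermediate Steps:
(-46)²*(2 - 1*(-94)) = 2116*(2 + 94) = 2116*96 = 203136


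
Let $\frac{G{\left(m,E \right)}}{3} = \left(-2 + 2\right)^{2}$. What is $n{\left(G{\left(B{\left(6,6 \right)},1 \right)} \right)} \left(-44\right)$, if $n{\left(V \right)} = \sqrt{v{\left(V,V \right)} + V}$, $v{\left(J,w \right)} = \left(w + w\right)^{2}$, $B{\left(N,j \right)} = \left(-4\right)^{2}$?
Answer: $0$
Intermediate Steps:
$B{\left(N,j \right)} = 16$
$v{\left(J,w \right)} = 4 w^{2}$ ($v{\left(J,w \right)} = \left(2 w\right)^{2} = 4 w^{2}$)
$G{\left(m,E \right)} = 0$ ($G{\left(m,E \right)} = 3 \left(-2 + 2\right)^{2} = 3 \cdot 0^{2} = 3 \cdot 0 = 0$)
$n{\left(V \right)} = \sqrt{V + 4 V^{2}}$ ($n{\left(V \right)} = \sqrt{4 V^{2} + V} = \sqrt{V + 4 V^{2}}$)
$n{\left(G{\left(B{\left(6,6 \right)},1 \right)} \right)} \left(-44\right) = \sqrt{0 \left(1 + 4 \cdot 0\right)} \left(-44\right) = \sqrt{0 \left(1 + 0\right)} \left(-44\right) = \sqrt{0 \cdot 1} \left(-44\right) = \sqrt{0} \left(-44\right) = 0 \left(-44\right) = 0$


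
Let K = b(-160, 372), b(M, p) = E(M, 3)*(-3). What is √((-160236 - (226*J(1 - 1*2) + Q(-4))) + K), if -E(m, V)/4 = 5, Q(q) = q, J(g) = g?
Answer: I*√159946 ≈ 399.93*I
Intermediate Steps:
E(m, V) = -20 (E(m, V) = -4*5 = -20)
b(M, p) = 60 (b(M, p) = -20*(-3) = 60)
K = 60
√((-160236 - (226*J(1 - 1*2) + Q(-4))) + K) = √((-160236 - (226*(1 - 1*2) - 4)) + 60) = √((-160236 - (226*(1 - 2) - 4)) + 60) = √((-160236 - (226*(-1) - 4)) + 60) = √((-160236 - (-226 - 4)) + 60) = √((-160236 - 1*(-230)) + 60) = √((-160236 + 230) + 60) = √(-160006 + 60) = √(-159946) = I*√159946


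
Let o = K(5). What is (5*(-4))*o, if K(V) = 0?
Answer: 0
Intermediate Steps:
o = 0
(5*(-4))*o = (5*(-4))*0 = -20*0 = 0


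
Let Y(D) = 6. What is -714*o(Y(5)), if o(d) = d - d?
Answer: 0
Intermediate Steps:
o(d) = 0
-714*o(Y(5)) = -714*0 = 0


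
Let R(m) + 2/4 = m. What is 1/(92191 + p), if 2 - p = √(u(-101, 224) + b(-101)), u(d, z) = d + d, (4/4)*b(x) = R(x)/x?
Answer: 18622986/1716908988899 + I*√8201402/1716908988899 ≈ 1.0847e-5 + 1.668e-9*I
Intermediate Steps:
R(m) = -½ + m
b(x) = (-½ + x)/x
u(d, z) = 2*d
p = 2 - I*√8201402/202 (p = 2 - √(2*(-101) + (-½ - 101)/(-101)) = 2 - √(-202 - 1/101*(-203/2)) = 2 - √(-202 + 203/202) = 2 - √(-40601/202) = 2 - I*√8201402/202 ≈ 2.0 - 14.177*I)
1/(92191 + p) = 1/(92191 + (2 - I*√8201402/202)) = 1/(92193 - I*√8201402/202)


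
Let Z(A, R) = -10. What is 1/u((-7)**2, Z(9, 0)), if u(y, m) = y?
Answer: 1/49 ≈ 0.020408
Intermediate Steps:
1/u((-7)**2, Z(9, 0)) = 1/((-7)**2) = 1/49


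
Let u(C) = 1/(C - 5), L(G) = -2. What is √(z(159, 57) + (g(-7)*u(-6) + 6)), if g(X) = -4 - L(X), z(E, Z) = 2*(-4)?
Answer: 2*I*√55/11 ≈ 1.3484*I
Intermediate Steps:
z(E, Z) = -8
g(X) = -2 (g(X) = -4 - 1*(-2) = -4 + 2 = -2)
u(C) = 1/(-5 + C)
√(z(159, 57) + (g(-7)*u(-6) + 6)) = √(-8 + (-2/(-5 - 6) + 6)) = √(-8 + (-2/(-11) + 6)) = √(-8 + (-2*(-1/11) + 6)) = √(-8 + (2/11 + 6)) = √(-8 + 68/11) = √(-20/11) = 2*I*√55/11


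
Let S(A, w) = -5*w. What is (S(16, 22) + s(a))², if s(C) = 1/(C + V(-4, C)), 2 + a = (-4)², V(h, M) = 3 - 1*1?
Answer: 3094081/256 ≈ 12086.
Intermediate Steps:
V(h, M) = 2 (V(h, M) = 3 - 1 = 2)
a = 14 (a = -2 + (-4)² = -2 + 16 = 14)
s(C) = 1/(2 + C) (s(C) = 1/(C + 2) = 1/(2 + C))
(S(16, 22) + s(a))² = (-5*22 + 1/(2 + 14))² = (-110 + 1/16)² = (-1759/16)² = 3094081/256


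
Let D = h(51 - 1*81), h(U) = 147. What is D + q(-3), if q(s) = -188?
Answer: -41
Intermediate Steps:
D = 147
D + q(-3) = 147 - 188 = -41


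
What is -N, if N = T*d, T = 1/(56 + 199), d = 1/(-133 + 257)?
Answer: -1/31620 ≈ -3.1626e-5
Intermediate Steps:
d = 1/124 ≈ 0.0080645
T = 1/255 ≈ 0.0039216
N = 1/31620 (N = (1/255)*(1/124) = 1/31620 ≈ 3.1626e-5)
-N = -1*1/31620 = -1/31620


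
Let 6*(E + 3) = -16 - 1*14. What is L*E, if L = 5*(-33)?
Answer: 1320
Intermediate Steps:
L = -165
E = -8 (E = -3 + (-16 - 1*14)/6 = -3 + (-16 - 14)/6 = -3 + (⅙)*(-30) = -3 - 5 = -8)
L*E = -165*(-8) = 1320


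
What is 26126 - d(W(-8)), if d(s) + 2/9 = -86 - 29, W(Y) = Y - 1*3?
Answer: 236171/9 ≈ 26241.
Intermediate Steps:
W(Y) = -3 + Y (W(Y) = Y - 3 = -3 + Y)
d(s) = -1037/9 (d(s) = -2/9 + (-86 - 29) = -2/9 - 115 = -1037/9)
26126 - d(W(-8)) = 26126 - 1*(-1037/9) = 26126 + 1037/9 = 236171/9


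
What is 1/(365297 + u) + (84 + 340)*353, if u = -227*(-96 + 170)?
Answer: 52160542329/348499 ≈ 1.4967e+5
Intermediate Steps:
u = -16798 (u = -227*74 = -16798)
1/(365297 + u) + (84 + 340)*353 = 1/(365297 - 16798) + (84 + 340)*353 = 1/348499 + 424*353 = 1/348499 + 149672 = 52160542329/348499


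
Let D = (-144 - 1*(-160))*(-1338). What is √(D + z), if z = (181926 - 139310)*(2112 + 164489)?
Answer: 2*√1774961702 ≈ 84261.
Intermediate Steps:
z = 7099868216 (z = 42616*166601 = 7099868216)
D = -21408 (D = (-144 + 160)*(-1338) = 16*(-1338) = -21408)
√(D + z) = √(-21408 + 7099868216) = √7099846808 = 2*√1774961702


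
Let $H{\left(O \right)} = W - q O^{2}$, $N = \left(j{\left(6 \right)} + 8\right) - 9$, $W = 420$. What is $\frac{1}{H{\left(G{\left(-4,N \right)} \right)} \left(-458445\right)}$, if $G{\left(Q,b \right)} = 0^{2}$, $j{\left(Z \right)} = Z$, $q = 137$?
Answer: $- \frac{1}{192546900} \approx -5.1935 \cdot 10^{-9}$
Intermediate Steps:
$N = 5$ ($N = \left(6 + 8\right) - 9 = 14 - 9 = 5$)
$G{\left(Q,b \right)} = 0$
$H{\left(O \right)} = 420 - 137 O^{2}$
$\frac{1}{H{\left(G{\left(-4,N \right)} \right)} \left(-458445\right)} = \frac{1}{\left(420 - 137 \cdot 0^{2}\right) \left(-458445\right)} = \frac{1}{420 - 0} \left(- \frac{1}{458445}\right) = \frac{1}{420 + 0} \left(- \frac{1}{458445}\right) = \frac{1}{420} \left(- \frac{1}{458445}\right) = - \frac{1}{192546900}$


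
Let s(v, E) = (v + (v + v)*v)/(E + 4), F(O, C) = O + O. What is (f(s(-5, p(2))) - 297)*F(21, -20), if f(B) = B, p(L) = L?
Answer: -12159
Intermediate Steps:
F(O, C) = 2*O
s(v, E) = (v + 2*v²)/(4 + E) (s(v, E) = (v + (2*v)*v)/(4 + E) = (v + 2*v²)/(4 + E))
(f(s(-5, p(2))) - 297)*F(21, -20) = (-5*(1 + 2*(-5))/(4 + 2) - 297)*(2*21) = (-5*(1 - 10)/6 - 297)*42 = (-5*⅙*(-9) - 297)*42 = (15/2 - 297)*42 = -579/2*42 = -12159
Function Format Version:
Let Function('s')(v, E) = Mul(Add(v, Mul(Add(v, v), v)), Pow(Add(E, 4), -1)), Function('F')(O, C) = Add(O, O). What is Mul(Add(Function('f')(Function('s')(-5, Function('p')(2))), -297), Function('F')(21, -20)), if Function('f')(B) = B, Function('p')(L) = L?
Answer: -12159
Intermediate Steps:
Function('F')(O, C) = Mul(2, O)
Function('s')(v, E) = Mul(Pow(Add(4, E), -1), Add(v, Mul(2, Pow(v, 2)))) (Function('s')(v, E) = Mul(Add(v, Mul(Mul(2, v), v)), Pow(Add(4, E), -1)) = Mul(Add(v, Mul(2, Pow(v, 2))), Pow(Add(4, E), -1)) = Mul(Pow(Add(4, E), -1), Add(v, Mul(2, Pow(v, 2)))))
Mul(Add(Function('f')(Function('s')(-5, Function('p')(2))), -297), Function('F')(21, -20)) = Mul(Add(Mul(-5, Pow(Add(4, 2), -1), Add(1, Mul(2, -5))), -297), Mul(2, 21)) = Mul(Add(Mul(-5, Pow(6, -1), Add(1, -10)), -297), 42) = Mul(Add(Mul(-5, Rational(1, 6), -9), -297), 42) = Mul(Add(Rational(15, 2), -297), 42) = Mul(Rational(-579, 2), 42) = -12159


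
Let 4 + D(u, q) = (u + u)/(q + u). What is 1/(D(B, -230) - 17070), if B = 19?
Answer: -211/3602652 ≈ -5.8568e-5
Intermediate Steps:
D(u, q) = -4 + 2*u/(q + u) (D(u, q) = -4 + (u + u)/(q + u) = -4 + (2*u)/(q + u) = -4 + 2*u/(q + u))
1/(D(B, -230) - 17070) = 1/(2*(-1*19 - 2*(-230))/(-230 + 19) - 17070) = 1/(2*(-19 + 460)/(-211) - 17070) = 1/(2*(-1/211)*441 - 17070) = 1/(-882/211 - 17070) = 1/(-3602652/211) = -211/3602652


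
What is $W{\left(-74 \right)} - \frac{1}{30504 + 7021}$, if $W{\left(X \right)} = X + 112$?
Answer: $\frac{1425949}{37525} \approx 38.0$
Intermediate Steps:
$W{\left(X \right)} = 112 + X$
$W{\left(-74 \right)} - \frac{1}{30504 + 7021} = \left(112 - 74\right) - \frac{1}{30504 + 7021} = 38 - \frac{1}{37525} = \frac{1425949}{37525}$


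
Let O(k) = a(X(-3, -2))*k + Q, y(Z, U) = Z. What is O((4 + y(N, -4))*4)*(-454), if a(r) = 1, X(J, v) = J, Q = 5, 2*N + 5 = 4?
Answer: -8626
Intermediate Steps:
N = -½ (N = -5/2 + (½)*4 = -5/2 + 2 = -½ ≈ -0.50000)
O(k) = 5 + k (O(k) = 1*k + 5 = k + 5 = 5 + k)
O((4 + y(N, -4))*4)*(-454) = (5 + (4 - ½)*4)*(-454) = (5 + (7/2)*4)*(-454) = (5 + 14)*(-454) = 19*(-454) = -8626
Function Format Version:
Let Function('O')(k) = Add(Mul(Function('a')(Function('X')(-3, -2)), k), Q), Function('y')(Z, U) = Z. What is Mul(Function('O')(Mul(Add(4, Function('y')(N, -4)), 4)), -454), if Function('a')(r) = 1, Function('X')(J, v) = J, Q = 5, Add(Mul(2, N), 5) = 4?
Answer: -8626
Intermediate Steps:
N = Rational(-1, 2) (N = Add(Rational(-5, 2), Mul(Rational(1, 2), 4)) = Add(Rational(-5, 2), 2) = Rational(-1, 2) ≈ -0.50000)
Function('O')(k) = Add(5, k) (Function('O')(k) = Add(Mul(1, k), 5) = Add(k, 5) = Add(5, k))
Mul(Function('O')(Mul(Add(4, Function('y')(N, -4)), 4)), -454) = Mul(Add(5, Mul(Add(4, Rational(-1, 2)), 4)), -454) = Mul(Add(5, Mul(Rational(7, 2), 4)), -454) = Mul(Add(5, 14), -454) = Mul(19, -454) = -8626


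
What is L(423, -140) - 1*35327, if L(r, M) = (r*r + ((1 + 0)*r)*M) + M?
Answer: 84242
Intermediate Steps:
L(r, M) = M + r² + M*r (L(r, M) = (r² + (1*r)*M) + M = (r² + r*M) + M = (r² + M*r) + M = M + r² + M*r)
L(423, -140) - 1*35327 = (-140 + 423² - 140*423) - 1*35327 = (-140 + 178929 - 59220) - 35327 = 119569 - 35327 = 84242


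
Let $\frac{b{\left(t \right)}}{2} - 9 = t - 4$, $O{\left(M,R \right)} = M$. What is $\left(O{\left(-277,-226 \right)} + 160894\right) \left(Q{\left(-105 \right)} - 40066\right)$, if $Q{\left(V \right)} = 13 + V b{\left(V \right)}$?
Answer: $-3060235701$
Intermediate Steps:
$b{\left(t \right)} = 10 + 2 t$ ($b{\left(t \right)} = 18 + 2 \left(t - 4\right) = 18 + 2 \left(-4 + t\right) = 18 + \left(-8 + 2 t\right) = 10 + 2 t$)
$Q{\left(V \right)} = 13 + V \left(10 + 2 V\right)$
$\left(O{\left(-277,-226 \right)} + 160894\right) \left(Q{\left(-105 \right)} - 40066\right) = \left(-277 + 160894\right) \left(\left(13 + 2 \left(-105\right) \left(5 - 105\right)\right) - 40066\right) = 160617 \left(\left(13 + 2 \left(-105\right) \left(-100\right)\right) - 40066\right) = 160617 \left(\left(13 + 21000\right) - 40066\right) = 160617 \left(21013 - 40066\right) = 160617 \left(-19053\right) = -3060235701$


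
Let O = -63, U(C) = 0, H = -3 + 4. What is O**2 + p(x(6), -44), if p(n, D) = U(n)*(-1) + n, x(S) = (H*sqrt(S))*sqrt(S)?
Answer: 3975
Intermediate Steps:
H = 1
x(S) = S (x(S) = (1*sqrt(S))*sqrt(S) = sqrt(S)*sqrt(S) = S)
p(n, D) = n (p(n, D) = 0*(-1) + n = 0 + n = n)
O**2 + p(x(6), -44) = (-63)**2 + 6 = 3969 + 6 = 3975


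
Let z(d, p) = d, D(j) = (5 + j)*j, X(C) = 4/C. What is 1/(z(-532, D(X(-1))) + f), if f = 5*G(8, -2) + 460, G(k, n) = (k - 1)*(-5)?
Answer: -1/247 ≈ -0.0040486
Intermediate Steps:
G(k, n) = 5 - 5*k (G(k, n) = (-1 + k)*(-5) = 5 - 5*k)
D(j) = j*(5 + j)
f = 285 (f = 5*(5 - 5*8) + 460 = 5*(5 - 40) + 460 = 5*(-35) + 460 = -175 + 460 = 285)
1/(z(-532, D(X(-1))) + f) = 1/(-532 + 285) = 1/(-247) = -1/247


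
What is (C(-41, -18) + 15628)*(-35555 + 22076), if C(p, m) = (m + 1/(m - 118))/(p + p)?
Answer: -2349199713495/11152 ≈ -2.1065e+8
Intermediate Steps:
C(p, m) = (m + 1/(-118 + m))/(2*p) (C(p, m) = (m + 1/(-118 + m))/((2*p)) = (m + 1/(-118 + m))*(1/(2*p)) = (m + 1/(-118 + m))/(2*p))
(C(-41, -18) + 15628)*(-35555 + 22076) = ((½)*(1 + (-18)² - 118*(-18))/(-41*(-118 - 18)) + 15628)*(-35555 + 22076) = ((½)*(-1/41)*(1 + 324 + 2124)/(-136) + 15628)*(-13479) = ((½)*(-1/41)*(-1/136)*2449 + 15628)*(-13479) = (2449/11152 + 15628)*(-13479) = (174285905/11152)*(-13479) = -2349199713495/11152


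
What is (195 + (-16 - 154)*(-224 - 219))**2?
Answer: 5701005025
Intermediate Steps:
(195 + (-16 - 154)*(-224 - 219))**2 = (195 - 170*(-443))**2 = (195 + 75310)**2 = 75505**2 = 5701005025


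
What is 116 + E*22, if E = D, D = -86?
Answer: -1776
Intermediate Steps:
E = -86
116 + E*22 = 116 - 86*22 = 116 - 1892 = -1776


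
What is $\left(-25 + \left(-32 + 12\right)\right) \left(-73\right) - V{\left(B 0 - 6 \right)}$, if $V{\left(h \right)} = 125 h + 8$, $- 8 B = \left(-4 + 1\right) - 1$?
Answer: $4027$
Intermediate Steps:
$B = \frac{1}{2}$ ($B = - \frac{\left(-4 + 1\right) - 1}{8} = - \frac{-3 - 1}{8} = \left(- \frac{1}{8}\right) \left(-4\right) = \frac{1}{2} \approx 0.5$)
$V{\left(h \right)} = 8 + 125 h$
$\left(-25 + \left(-32 + 12\right)\right) \left(-73\right) - V{\left(B 0 - 6 \right)} = \left(-25 + \left(-32 + 12\right)\right) \left(-73\right) - \left(8 + 125 \left(\frac{1}{2} \cdot 0 - 6\right)\right) = \left(-25 - 20\right) \left(-73\right) - \left(8 + 125 \left(0 - 6\right)\right) = \left(-45\right) \left(-73\right) - \left(8 + 125 \left(-6\right)\right) = 3285 - \left(8 - 750\right) = 3285 - -742 = 3285 + 742 = 4027$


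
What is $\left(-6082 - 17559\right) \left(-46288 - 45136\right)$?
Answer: $2161354784$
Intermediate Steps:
$\left(-6082 - 17559\right) \left(-46288 - 45136\right) = \left(-23641\right) \left(-91424\right) = 2161354784$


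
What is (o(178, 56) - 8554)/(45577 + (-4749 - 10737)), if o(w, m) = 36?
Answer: -8518/30091 ≈ -0.28307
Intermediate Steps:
(o(178, 56) - 8554)/(45577 + (-4749 - 10737)) = (36 - 8554)/(45577 + (-4749 - 10737)) = -8518/(45577 - 15486) = -8518/30091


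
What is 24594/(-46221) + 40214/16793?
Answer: 68844012/36961393 ≈ 1.8626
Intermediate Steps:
24594/(-46221) + 40214/16793 = 24594*(-1/46221) + 40214*(1/16793) = -8198/15407 + 40214/16793 = 68844012/36961393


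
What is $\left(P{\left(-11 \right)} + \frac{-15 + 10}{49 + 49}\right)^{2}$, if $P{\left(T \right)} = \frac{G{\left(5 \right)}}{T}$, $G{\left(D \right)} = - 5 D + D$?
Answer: $\frac{3629025}{1162084} \approx 3.1229$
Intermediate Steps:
$G{\left(D \right)} = - 4 D$
$P{\left(T \right)} = - \frac{20}{T}$ ($P{\left(T \right)} = \frac{\left(-4\right) 5}{T} = - \frac{20}{T}$)
$\left(P{\left(-11 \right)} + \frac{-15 + 10}{49 + 49}\right)^{2} = \left(- \frac{20}{-11} + \frac{-15 + 10}{49 + 49}\right)^{2} = \left(\left(-20\right) \left(- \frac{1}{11}\right) - \frac{5}{98}\right)^{2} = \left(\frac{20}{11} - \frac{5}{98}\right)^{2} = \left(\frac{1905}{1078}\right)^{2} = \frac{3629025}{1162084}$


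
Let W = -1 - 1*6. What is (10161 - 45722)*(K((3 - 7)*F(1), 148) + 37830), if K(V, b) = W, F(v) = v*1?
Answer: -1345023703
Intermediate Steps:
F(v) = v
W = -7 (W = -1 - 6 = -7)
K(V, b) = -7
(10161 - 45722)*(K((3 - 7)*F(1), 148) + 37830) = (10161 - 45722)*(-7 + 37830) = -35561*37823 = -1345023703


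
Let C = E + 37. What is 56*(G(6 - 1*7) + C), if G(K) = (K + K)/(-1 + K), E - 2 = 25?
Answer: 3640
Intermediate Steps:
E = 27 (E = 2 + 25 = 27)
G(K) = 2*K/(-1 + K) (G(K) = (2*K)/(-1 + K) = 2*K/(-1 + K))
C = 64 (C = 27 + 37 = 64)
56*(G(6 - 1*7) + C) = 56*(2*(6 - 1*7)/(-1 + (6 - 1*7)) + 64) = 56*(2*(6 - 7)/(-1 + (6 - 7)) + 64) = 56*(2*(-1)/(-1 - 1) + 64) = 56*(2*(-1)/(-2) + 64) = 56*(2*(-1)*(-1/2) + 64) = 56*(1 + 64) = 56*65 = 3640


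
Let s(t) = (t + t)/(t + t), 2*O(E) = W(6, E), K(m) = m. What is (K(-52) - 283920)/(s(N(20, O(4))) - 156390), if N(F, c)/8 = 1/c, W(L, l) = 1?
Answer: 283972/156389 ≈ 1.8158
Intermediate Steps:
O(E) = 1/2 (O(E) = (1/2)*1 = 1/2)
N(F, c) = 8/c
s(t) = 1 (s(t) = (2*t)/((2*t)) = (2*t)*(1/(2*t)) = 1)
(K(-52) - 283920)/(s(N(20, O(4))) - 156390) = (-52 - 283920)/(1 - 156390) = -283972/(-156389) = -283972*(-1/156389) = 283972/156389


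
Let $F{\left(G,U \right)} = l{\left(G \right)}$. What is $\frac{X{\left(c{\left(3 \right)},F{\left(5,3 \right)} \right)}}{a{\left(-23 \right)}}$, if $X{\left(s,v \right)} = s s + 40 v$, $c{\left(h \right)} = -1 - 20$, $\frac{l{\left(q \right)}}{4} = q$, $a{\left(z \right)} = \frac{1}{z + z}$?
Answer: $-57086$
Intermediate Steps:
$a{\left(z \right)} = \frac{1}{2 z}$
$l{\left(q \right)} = 4 q$
$F{\left(G,U \right)} = 4 G$
$c{\left(h \right)} = -21$ ($c{\left(h \right)} = -1 - 20 = -21$)
$X{\left(s,v \right)} = s^{2} + 40 v$
$\frac{X{\left(c{\left(3 \right)},F{\left(5,3 \right)} \right)}}{a{\left(-23 \right)}} = \frac{\left(-21\right)^{2} + 40 \cdot 4 \cdot 5}{\frac{1}{2} \frac{1}{-23}} = \frac{441 + 40 \cdot 20}{\frac{1}{2} \left(- \frac{1}{23}\right)} = \frac{441 + 800}{- \frac{1}{46}} = 1241 \left(-46\right) = -57086$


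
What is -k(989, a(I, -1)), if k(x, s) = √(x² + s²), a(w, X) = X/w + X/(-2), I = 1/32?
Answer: -√3916453/2 ≈ -989.50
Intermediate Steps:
I = 1/32 ≈ 0.031250
a(w, X) = -X/2 + X/w (a(w, X) = X/w + X*(-½) = X/w - X/2 = -X/2 + X/w)
k(x, s) = √(s² + x²)
-k(989, a(I, -1)) = -√((-½*(-1) - 1/1/32)² + 989²) = -√((½ - 1*32)² + 978121) = -√((½ - 32)² + 978121) = -√((-63/2)² + 978121) = -√(3969/4 + 978121) = -√(3916453/4) = -√3916453/2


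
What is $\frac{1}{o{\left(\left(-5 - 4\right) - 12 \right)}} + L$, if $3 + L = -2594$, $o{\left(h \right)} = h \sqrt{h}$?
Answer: $-2597 + \frac{i \sqrt{21}}{441} \approx -2597.0 + 0.010391 i$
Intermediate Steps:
$o{\left(h \right)} = h^{\frac{3}{2}}$
$L = -2597$ ($L = -3 - 2594 = -2597$)
$\frac{1}{o{\left(\left(-5 - 4\right) - 12 \right)}} + L = \frac{1}{\left(\left(-5 - 4\right) - 12\right)^{\frac{3}{2}}} - 2597 = \frac{1}{\left(-9 - 12\right)^{\frac{3}{2}}} - 2597 = \frac{1}{\left(-21\right)^{\frac{3}{2}}} - 2597 = \frac{1}{\left(-21\right) i \sqrt{21}} - 2597 = \frac{i \sqrt{21}}{441} - 2597 = -2597 + \frac{i \sqrt{21}}{441}$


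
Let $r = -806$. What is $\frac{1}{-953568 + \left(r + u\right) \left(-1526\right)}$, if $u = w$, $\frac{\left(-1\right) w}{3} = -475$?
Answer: $- \frac{1}{1898162} \approx -5.2683 \cdot 10^{-7}$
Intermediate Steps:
$w = 1425$ ($w = \left(-3\right) \left(-475\right) = 1425$)
$u = 1425$
$\frac{1}{-953568 + \left(r + u\right) \left(-1526\right)} = \frac{1}{-953568 + \left(-806 + 1425\right) \left(-1526\right)} = \frac{1}{-953568 + 619 \left(-1526\right)} = \frac{1}{-953568 - 944594} = \frac{1}{-1898162} = - \frac{1}{1898162}$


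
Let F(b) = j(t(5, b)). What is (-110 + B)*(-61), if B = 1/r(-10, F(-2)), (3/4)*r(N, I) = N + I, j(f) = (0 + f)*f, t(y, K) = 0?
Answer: 268583/40 ≈ 6714.6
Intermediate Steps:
j(f) = f**2 (j(f) = f*f = f**2)
F(b) = 0 (F(b) = 0**2 = 0)
r(N, I) = 4*I/3 + 4*N/3 (r(N, I) = 4*(N + I)/3 = 4*(I + N)/3 = 4*I/3 + 4*N/3)
B = -3/40 (B = 1/((4/3)*0 + (4/3)*(-10)) = 1/(0 - 40/3) = 1/(-40/3) = -3/40 ≈ -0.075000)
(-110 + B)*(-61) = (-110 - 3/40)*(-61) = -4403/40*(-61) = 268583/40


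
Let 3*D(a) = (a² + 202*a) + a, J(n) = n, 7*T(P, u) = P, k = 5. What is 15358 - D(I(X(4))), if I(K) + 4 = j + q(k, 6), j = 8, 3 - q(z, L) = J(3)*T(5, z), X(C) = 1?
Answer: 736052/49 ≈ 15021.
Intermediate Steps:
T(P, u) = P/7
q(z, L) = 6/7 (q(z, L) = 3 - 3*(⅐)*5 = 3 - 3*5/7 = 3 - 1*15/7 = 3 - 15/7 = 6/7)
I(K) = 34/7 (I(K) = -4 + (8 + 6/7) = -4 + 62/7 = 34/7)
D(a) = a²/3 + 203*a/3 (D(a) = ((a² + 202*a) + a)/3 = (a² + 203*a)/3 = a²/3 + 203*a/3)
15358 - D(I(X(4))) = 15358 - 34*(203 + 34/7)/(3*7) = 15358 - 34*1455/(3*7*7) = 15358 - 1*16490/49 = 15358 - 16490/49 = 736052/49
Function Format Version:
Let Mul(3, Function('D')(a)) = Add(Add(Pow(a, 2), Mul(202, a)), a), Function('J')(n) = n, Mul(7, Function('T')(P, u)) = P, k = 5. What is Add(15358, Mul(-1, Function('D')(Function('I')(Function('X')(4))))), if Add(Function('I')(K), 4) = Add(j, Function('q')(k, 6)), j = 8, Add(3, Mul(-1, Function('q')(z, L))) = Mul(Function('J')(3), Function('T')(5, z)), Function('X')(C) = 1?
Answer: Rational(736052, 49) ≈ 15021.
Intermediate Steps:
Function('T')(P, u) = Mul(Rational(1, 7), P)
Function('q')(z, L) = Rational(6, 7) (Function('q')(z, L) = Add(3, Mul(-1, Mul(3, Mul(Rational(1, 7), 5)))) = Add(3, Mul(-1, Mul(3, Rational(5, 7)))) = Add(3, Mul(-1, Rational(15, 7))) = Add(3, Rational(-15, 7)) = Rational(6, 7))
Function('I')(K) = Rational(34, 7) (Function('I')(K) = Add(-4, Add(8, Rational(6, 7))) = Add(-4, Rational(62, 7)) = Rational(34, 7))
Function('D')(a) = Add(Mul(Rational(1, 3), Pow(a, 2)), Mul(Rational(203, 3), a)) (Function('D')(a) = Mul(Rational(1, 3), Add(Add(Pow(a, 2), Mul(202, a)), a)) = Mul(Rational(1, 3), Add(Pow(a, 2), Mul(203, a))) = Add(Mul(Rational(1, 3), Pow(a, 2)), Mul(Rational(203, 3), a)))
Add(15358, Mul(-1, Function('D')(Function('I')(Function('X')(4))))) = Add(15358, Mul(-1, Mul(Rational(1, 3), Rational(34, 7), Add(203, Rational(34, 7))))) = Add(15358, Mul(-1, Mul(Rational(1, 3), Rational(34, 7), Rational(1455, 7)))) = Add(15358, Mul(-1, Rational(16490, 49))) = Add(15358, Rational(-16490, 49)) = Rational(736052, 49)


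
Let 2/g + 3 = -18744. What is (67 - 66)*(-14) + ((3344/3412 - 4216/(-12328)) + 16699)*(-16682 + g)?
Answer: -6865251268803642538/24642425331 ≈ -2.7859e+8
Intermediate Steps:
g = -2/18747 (g = 2/(-3 - 18744) = 2/(-18747) = 2*(-1/18747) = -2/18747 ≈ -0.00010668)
(67 - 66)*(-14) + ((3344/3412 - 4216/(-12328)) + 16699)*(-16682 + g) = (67 - 66)*(-14) + ((3344/3412 - 4216/(-12328)) + 16699)*(-16682 - 2/18747) = 1*(-14) + ((3344*(1/3412) - 4216*(-1/12328)) + 16699)*(-312737456/18747) = -14 + ((836/853 + 527/1541) + 16699)*(-312737456/18747) = -14 + (1737807/1314473 + 16699)*(-312737456/18747) = -14 + (21952122434/1314473)*(-312737456/18747) = -14 - 6865250923809687904/24642425331 = -6865251268803642538/24642425331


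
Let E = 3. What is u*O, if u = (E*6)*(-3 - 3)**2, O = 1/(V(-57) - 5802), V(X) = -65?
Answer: -648/5867 ≈ -0.11045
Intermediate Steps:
O = -1/5867 (O = 1/(-65 - 5802) = 1/(-5867) = -1/5867 ≈ -0.00017044)
u = 648 (u = (3*6)*(-3 - 3)**2 = 18*(-6)**2 = 18*36 = 648)
u*O = 648*(-1/5867) = -648/5867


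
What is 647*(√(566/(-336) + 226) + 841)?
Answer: 544127 + 647*√1582770/84 ≈ 5.5382e+5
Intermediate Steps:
647*(√(566/(-336) + 226) + 841) = 647*(√(566*(-1/336) + 226) + 841) = 647*(√(-283/168 + 226) + 841) = 647*(√(37685/168) + 841) = 647*(√1582770/84 + 841) = 647*(841 + √1582770/84) = 544127 + 647*√1582770/84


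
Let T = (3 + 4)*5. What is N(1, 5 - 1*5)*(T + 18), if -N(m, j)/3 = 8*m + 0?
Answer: -1272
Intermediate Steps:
T = 35 (T = 7*5 = 35)
N(m, j) = -24*m (N(m, j) = -3*(8*m + 0) = -24*m)
N(1, 5 - 1*5)*(T + 18) = (-24*1)*(35 + 18) = -24*53 = -1272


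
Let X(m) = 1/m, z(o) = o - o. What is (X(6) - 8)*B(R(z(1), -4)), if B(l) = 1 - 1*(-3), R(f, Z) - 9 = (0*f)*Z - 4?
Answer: -94/3 ≈ -31.333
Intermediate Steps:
z(o) = 0
R(f, Z) = 5 (R(f, Z) = 9 + ((0*f)*Z - 4) = 9 + (0*Z - 4) = 9 + (0 - 4) = 9 - 4 = 5)
B(l) = 4 (B(l) = 1 + 3 = 4)
(X(6) - 8)*B(R(z(1), -4)) = (1/6 - 8)*4 = -47/6*4 = -94/3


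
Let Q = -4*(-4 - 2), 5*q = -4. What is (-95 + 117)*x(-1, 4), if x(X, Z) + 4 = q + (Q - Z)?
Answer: 1672/5 ≈ 334.40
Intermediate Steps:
q = -4/5 (q = (1/5)*(-4) = -4/5 ≈ -0.80000)
Q = 24 (Q = -4*(-6) = 24)
x(X, Z) = 96/5 - Z (x(X, Z) = -4 + (-4/5 + (24 - Z)) = -4 + (116/5 - Z) = 96/5 - Z)
(-95 + 117)*x(-1, 4) = (-95 + 117)*(96/5 - 1*4) = 22*(96/5 - 4) = 22*(76/5) = 1672/5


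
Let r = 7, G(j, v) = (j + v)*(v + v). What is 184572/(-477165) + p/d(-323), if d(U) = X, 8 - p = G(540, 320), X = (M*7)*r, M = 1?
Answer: -87545614236/7793695 ≈ -11233.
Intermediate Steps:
G(j, v) = 2*v*(j + v) (G(j, v) = (j + v)*(2*v) = 2*v*(j + v))
X = 49 (X = (1*7)*7 = 7*7 = 49)
p = -550392 (p = 8 - 2*320*(540 + 320) = 8 - 2*320*860 = 8 - 1*550400 = 8 - 550400 = -550392)
d(U) = 49
184572/(-477165) + p/d(-323) = 184572/(-477165) - 550392/49 = 184572*(-1/477165) - 550392*1/49 = -61524/159055 - 550392/49 = -87545614236/7793695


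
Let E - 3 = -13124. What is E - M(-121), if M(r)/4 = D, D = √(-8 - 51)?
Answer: -13121 - 4*I*√59 ≈ -13121.0 - 30.725*I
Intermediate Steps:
E = -13121 (E = 3 - 13124 = -13121)
D = I*√59 (D = √(-59) = I*√59 ≈ 7.6811*I)
M(r) = 4*I*√59 (M(r) = 4*(I*√59) = 4*I*√59)
E - M(-121) = -13121 - 4*I*√59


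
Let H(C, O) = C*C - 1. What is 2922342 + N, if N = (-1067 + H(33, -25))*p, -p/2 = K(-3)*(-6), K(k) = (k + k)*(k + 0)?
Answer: 2926878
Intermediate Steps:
H(C, O) = -1 + C**2 (H(C, O) = C**2 - 1 = -1 + C**2)
K(k) = 2*k**2 (K(k) = (2*k)*k = 2*k**2)
p = 216 (p = -2*2*(-3)**2*(-6) = -2*2*9*(-6) = -36*(-6) = -2*(-108) = 216)
N = 4536 (N = (-1067 + (-1 + 33**2))*216 = (-1067 + (-1 + 1089))*216 = (-1067 + 1088)*216 = 21*216 = 4536)
2922342 + N = 2922342 + 4536 = 2926878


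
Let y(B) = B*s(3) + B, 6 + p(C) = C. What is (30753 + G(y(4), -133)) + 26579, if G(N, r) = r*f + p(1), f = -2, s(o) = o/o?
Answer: 57593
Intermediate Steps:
s(o) = 1
p(C) = -6 + C
y(B) = 2*B (y(B) = B*1 + B = B + B = 2*B)
G(N, r) = -5 - 2*r (G(N, r) = r*(-2) + (-6 + 1) = -2*r - 5 = -5 - 2*r)
(30753 + G(y(4), -133)) + 26579 = (30753 + (-5 - 2*(-133))) + 26579 = (30753 + (-5 + 266)) + 26579 = (30753 + 261) + 26579 = 31014 + 26579 = 57593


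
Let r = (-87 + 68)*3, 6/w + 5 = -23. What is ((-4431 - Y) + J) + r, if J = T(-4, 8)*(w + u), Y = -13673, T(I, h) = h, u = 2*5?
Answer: 64843/7 ≈ 9263.3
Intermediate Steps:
w = -3/14 (w = 6/(-5 - 23) = 6/(-28) = 6*(-1/28) = -3/14 ≈ -0.21429)
u = 10
J = 548/7 (J = 8*(-3/14 + 10) = 8*(137/14) = 548/7 ≈ 78.286)
r = -57 (r = -19*3 = -57)
((-4431 - Y) + J) + r = ((-4431 - 1*(-13673)) + 548/7) - 57 = ((-4431 + 13673) + 548/7) - 57 = (9242 + 548/7) - 57 = 65242/7 - 57 = 64843/7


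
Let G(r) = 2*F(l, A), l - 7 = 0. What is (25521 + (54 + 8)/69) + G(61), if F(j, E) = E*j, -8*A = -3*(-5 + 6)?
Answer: 7045493/276 ≈ 25527.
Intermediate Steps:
l = 7 (l = 7 + 0 = 7)
A = 3/8 (A = -(-3)*(-5 + 6)/8 = -(-3)/8 = -1/8*(-3) = 3/8 ≈ 0.37500)
G(r) = 21/4 (G(r) = 2*((3/8)*7) = 2*(21/8) = 21/4)
(25521 + (54 + 8)/69) + G(61) = (25521 + (54 + 8)/69) + 21/4 = (25521 + 62*(1/69)) + 21/4 = (25521 + 62/69) + 21/4 = 1761011/69 + 21/4 = 7045493/276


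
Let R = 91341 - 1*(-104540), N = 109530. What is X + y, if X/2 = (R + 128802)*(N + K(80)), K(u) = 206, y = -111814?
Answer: 71258715562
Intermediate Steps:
R = 195881 (R = 91341 + 104540 = 195881)
X = 71258827376 (X = 2*((195881 + 128802)*(109530 + 206)) = 2*(324683*109736) = 2*35629413688 = 71258827376)
X + y = 71258827376 - 111814 = 71258715562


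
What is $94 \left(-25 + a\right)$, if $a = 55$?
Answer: $2820$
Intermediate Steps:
$94 \left(-25 + a\right) = 94 \left(-25 + 55\right) = 94 \cdot 30 = 2820$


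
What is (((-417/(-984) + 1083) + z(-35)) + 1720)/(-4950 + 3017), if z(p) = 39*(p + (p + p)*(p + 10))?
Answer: -22857803/634024 ≈ -36.052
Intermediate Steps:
z(p) = 39*p + 78*p*(10 + p) (z(p) = 39*(p + (2*p)*(10 + p)) = 39*(p + 2*p*(10 + p)) = 39*p + 78*p*(10 + p))
(((-417/(-984) + 1083) + z(-35)) + 1720)/(-4950 + 3017) = (((-417/(-984) + 1083) + 39*(-35)*(21 + 2*(-35))) + 1720)/(-4950 + 3017) = (((-417*(-1/984) + 1083) + 39*(-35)*(21 - 70)) + 1720)/(-1933) = (((139/328 + 1083) + 39*(-35)*(-49)) + 1720)*(-1/1933) = ((355363/328 + 66885) + 1720)*(-1/1933) = (22293643/328 + 1720)*(-1/1933) = (22857803/328)*(-1/1933) = -22857803/634024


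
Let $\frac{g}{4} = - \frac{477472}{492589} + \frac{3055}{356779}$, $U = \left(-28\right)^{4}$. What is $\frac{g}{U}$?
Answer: $- \frac{168847123293}{27005742809934784} \approx -6.2523 \cdot 10^{-6}$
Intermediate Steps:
$U = 614656$
$g = - \frac{675388493172}{175745410831}$ ($g = 4 \left(- \frac{477472}{492589} + \frac{3055}{356779}\right) = 4 \left(- \frac{168847123293}{175745410831}\right) = - \frac{675388493172}{175745410831} \approx -3.843$)
$\frac{g}{U} = - \frac{675388493172}{175745410831 \cdot 614656} = \left(- \frac{675388493172}{175745410831}\right) \frac{1}{614656} = - \frac{168847123293}{27005742809934784}$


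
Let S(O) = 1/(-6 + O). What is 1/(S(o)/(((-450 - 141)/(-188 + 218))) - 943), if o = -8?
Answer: -1379/1300392 ≈ -0.0010604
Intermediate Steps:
1/(S(o)/(((-450 - 141)/(-188 + 218))) - 943) = 1/(1/((-6 - 8)*(((-450 - 141)/(-188 + 218)))) - 943) = 1/(1/((-14)*((-591/30))) - 943) = 1/(-1/(14*((-591*1/30))) - 943) = 1/(-1/(14*(-197/10)) - 943) = 1/(-1/14*(-10/197) - 943) = 1/(5/1379 - 943) = 1/(-1300392/1379) = -1379/1300392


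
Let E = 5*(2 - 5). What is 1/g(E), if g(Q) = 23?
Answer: 1/23 ≈ 0.043478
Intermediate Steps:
E = -15 (E = 5*(-3) = -15)
1/g(E) = 1/23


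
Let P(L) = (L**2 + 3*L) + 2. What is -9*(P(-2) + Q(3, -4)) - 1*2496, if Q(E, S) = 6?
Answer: -2550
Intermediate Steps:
P(L) = 2 + L**2 + 3*L
-9*(P(-2) + Q(3, -4)) - 1*2496 = -9*((2 + (-2)**2 + 3*(-2)) + 6) - 1*2496 = -9*((2 + 4 - 6) + 6) - 2496 = -9*(0 + 6) - 2496 = -9*6 - 2496 = -54 - 2496 = -2550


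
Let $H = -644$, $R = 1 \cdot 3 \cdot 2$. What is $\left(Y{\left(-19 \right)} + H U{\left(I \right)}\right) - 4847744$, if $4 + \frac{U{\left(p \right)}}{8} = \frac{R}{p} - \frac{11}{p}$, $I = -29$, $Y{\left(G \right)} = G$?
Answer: $- \frac{140013255}{29} \approx -4.828 \cdot 10^{6}$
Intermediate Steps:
$R = 6$ ($R = 3 \cdot 2 = 6$)
$U{\left(p \right)} = -32 - \frac{40}{p}$ ($U{\left(p \right)} = -32 + 8 \left(\frac{6}{p} - \frac{11}{p}\right) = -32 + 8 \left(- \frac{5}{p}\right) = -32 - \frac{40}{p}$)
$\left(Y{\left(-19 \right)} + H U{\left(I \right)}\right) - 4847744 = \left(-19 - 644 \left(-32 - \frac{40}{-29}\right)\right) - 4847744 = \left(-19 - 644 \left(-32 - - \frac{40}{29}\right)\right) - 4847744 = \left(-19 - 644 \left(-32 + \frac{40}{29}\right)\right) - 4847744 = \left(-19 - - \frac{571872}{29}\right) - 4847744 = \left(-19 + \frac{571872}{29}\right) - 4847744 = \frac{571321}{29} - 4847744 = - \frac{140013255}{29}$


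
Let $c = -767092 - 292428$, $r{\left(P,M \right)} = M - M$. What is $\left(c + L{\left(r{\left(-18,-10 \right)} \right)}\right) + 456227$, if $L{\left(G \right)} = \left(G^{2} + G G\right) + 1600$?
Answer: $-601693$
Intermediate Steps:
$r{\left(P,M \right)} = 0$
$c = -1059520$
$L{\left(G \right)} = 1600 + 2 G^{2}$ ($L{\left(G \right)} = \left(G^{2} + G^{2}\right) + 1600 = 2 G^{2} + 1600 = 1600 + 2 G^{2}$)
$\left(c + L{\left(r{\left(-18,-10 \right)} \right)}\right) + 456227 = \left(-1059520 + \left(1600 + 2 \cdot 0^{2}\right)\right) + 456227 = \left(-1059520 + \left(1600 + 2 \cdot 0\right)\right) + 456227 = \left(-1059520 + \left(1600 + 0\right)\right) + 456227 = \left(-1059520 + 1600\right) + 456227 = -1057920 + 456227 = -601693$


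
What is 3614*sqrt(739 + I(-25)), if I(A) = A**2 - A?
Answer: 3614*sqrt(1389) ≈ 1.3469e+5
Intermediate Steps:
3614*sqrt(739 + I(-25)) = 3614*sqrt(739 - 25*(-1 - 25)) = 3614*sqrt(739 - 25*(-26)) = 3614*sqrt(739 + 650) = 3614*sqrt(1389)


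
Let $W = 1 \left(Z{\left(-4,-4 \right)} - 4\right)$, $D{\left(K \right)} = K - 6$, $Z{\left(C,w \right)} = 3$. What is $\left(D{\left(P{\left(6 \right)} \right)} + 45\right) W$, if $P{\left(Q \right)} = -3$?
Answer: $-36$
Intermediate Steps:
$D{\left(K \right)} = -6 + K$
$W = -1$ ($W = 1 \left(3 - 4\right) = 1 \left(-1\right) = -1$)
$\left(D{\left(P{\left(6 \right)} \right)} + 45\right) W = \left(\left(-6 - 3\right) + 45\right) \left(-1\right) = \left(-9 + 45\right) \left(-1\right) = 36 \left(-1\right) = -36$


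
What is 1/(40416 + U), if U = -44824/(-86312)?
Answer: 10789/436053827 ≈ 2.4742e-5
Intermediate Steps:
U = 5603/10789 (U = -44824*(-1/86312) = 5603/10789 ≈ 0.51933)
1/(40416 + U) = 1/(40416 + 5603/10789) = 1/(436053827/10789) = 10789/436053827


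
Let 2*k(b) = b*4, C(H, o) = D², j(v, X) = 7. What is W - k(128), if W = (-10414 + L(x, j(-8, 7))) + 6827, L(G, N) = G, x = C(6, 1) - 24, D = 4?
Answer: -3851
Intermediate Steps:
C(H, o) = 16 (C(H, o) = 4² = 16)
x = -8 (x = 16 - 24 = -8)
k(b) = 2*b (k(b) = (b*4)/2 = (4*b)/2 = 2*b)
W = -3595 (W = (-10414 - 8) + 6827 = -10422 + 6827 = -3595)
W - k(128) = -3595 - 2*128 = -3595 - 1*256 = -3595 - 256 = -3851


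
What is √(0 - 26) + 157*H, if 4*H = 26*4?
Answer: 4082 + I*√26 ≈ 4082.0 + 5.099*I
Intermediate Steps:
H = 26 (H = (26*4)/4 = (¼)*104 = 26)
√(0 - 26) + 157*H = √(0 - 26) + 157*26 = √(-26) + 4082 = I*√26 + 4082 = 4082 + I*√26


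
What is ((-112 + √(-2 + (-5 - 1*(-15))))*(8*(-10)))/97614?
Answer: 4480/48807 - 80*√2/48807 ≈ 0.089472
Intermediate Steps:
((-112 + √(-2 + (-5 - 1*(-15))))*(8*(-10)))/97614 = ((-112 + √(-2 + (-5 + 15)))*(-80))*(1/97614) = ((-112 + √(-2 + 10))*(-80))*(1/97614) = ((-112 + √8)*(-80))*(1/97614) = ((-112 + 2*√2)*(-80))*(1/97614) = (8960 - 160*√2)*(1/97614) = 4480/48807 - 80*√2/48807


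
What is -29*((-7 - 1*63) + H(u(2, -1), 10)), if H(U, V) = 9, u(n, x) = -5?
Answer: 1769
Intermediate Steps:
-29*((-7 - 1*63) + H(u(2, -1), 10)) = -29*((-7 - 1*63) + 9) = -29*((-7 - 63) + 9) = -29*(-70 + 9) = -29*(-61) = 1769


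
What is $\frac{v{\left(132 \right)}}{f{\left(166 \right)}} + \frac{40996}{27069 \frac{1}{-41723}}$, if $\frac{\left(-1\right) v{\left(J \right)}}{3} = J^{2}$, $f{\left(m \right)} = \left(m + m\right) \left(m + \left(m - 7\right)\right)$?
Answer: $- \frac{46140446750992}{730186275} \approx -63190.0$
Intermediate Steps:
$f{\left(m \right)} = 2 m \left(-7 + 2 m\right)$ ($f{\left(m \right)} = 2 m \left(m + \left(-7 + m\right)\right) = 2 m \left(-7 + 2 m\right)$)
$v{\left(J \right)} = - 3 J^{2}$
$\frac{v{\left(132 \right)}}{f{\left(166 \right)}} + \frac{40996}{27069 \frac{1}{-41723}} = \frac{\left(-3\right) 132^{2}}{2 \cdot 166 \left(-7 + 2 \cdot 166\right)} + \frac{40996}{27069 \frac{1}{-41723}} = \frac{\left(-3\right) 17424}{2 \cdot 166 \left(-7 + 332\right)} + \frac{40996}{27069 \left(- \frac{1}{41723}\right)} = - \frac{52272}{2 \cdot 166 \cdot 325} + \frac{40996}{- \frac{27069}{41723}} = - \frac{52272}{107900} + 40996 \left(- \frac{41723}{27069}\right) = \left(-52272\right) \frac{1}{107900} - \frac{1710476108}{27069} = - \frac{13068}{26975} - \frac{1710476108}{27069} = - \frac{46140446750992}{730186275}$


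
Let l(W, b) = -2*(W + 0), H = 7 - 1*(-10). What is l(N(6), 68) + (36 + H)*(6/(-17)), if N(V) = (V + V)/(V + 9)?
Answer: -1726/85 ≈ -20.306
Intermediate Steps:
N(V) = 2*V/(9 + V) (N(V) = (2*V)/(9 + V) = 2*V/(9 + V))
H = 17 (H = 7 + 10 = 17)
l(W, b) = -2*W
l(N(6), 68) + (36 + H)*(6/(-17)) = -4*6/(9 + 6) + (36 + 17)*(6/(-17)) = -4*6/15 + 53*(6*(-1/17)) = -4*6/15 + 53*(-6/17) = -2*4/5 - 318/17 = -8/5 - 318/17 = -1726/85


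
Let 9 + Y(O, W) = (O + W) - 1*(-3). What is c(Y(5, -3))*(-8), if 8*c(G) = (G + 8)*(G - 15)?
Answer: 76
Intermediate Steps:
Y(O, W) = -6 + O + W (Y(O, W) = -9 + ((O + W) - 1*(-3)) = -9 + ((O + W) + 3) = -9 + (3 + O + W) = -6 + O + W)
c(G) = (-15 + G)*(8 + G)/8 (c(G) = ((G + 8)*(G - 15))/8 = ((8 + G)*(-15 + G))/8 = ((-15 + G)*(8 + G))/8 = (-15 + G)*(8 + G)/8)
c(Y(5, -3))*(-8) = (-15 - 7*(-6 + 5 - 3)/8 + (-6 + 5 - 3)²/8)*(-8) = (-15 - 7/8*(-4) + (⅛)*(-4)²)*(-8) = (-15 + 7/2 + (⅛)*16)*(-8) = (-15 + 7/2 + 2)*(-8) = -19/2*(-8) = 76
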